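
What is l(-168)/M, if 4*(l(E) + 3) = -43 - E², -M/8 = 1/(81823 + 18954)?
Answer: 2849872783/32 ≈ 8.9059e+7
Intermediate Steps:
M = -8/100777 (M = -8/(81823 + 18954) = -8/100777 ≈ -7.9383e-5)
l(E) = -55/4 - E²/4 (l(E) = -3 + (-43 - E²)/4 = -3 + (-43/4 - E²/4) = -55/4 - E²/4)
l(-168)/M = (-55/4 - ¼*(-168)²)/(-8/100777) = (-55/4 - ¼*28224)*(-100777/8) = (-55/4 - 7056)*(-100777/8) = -28279/4*(-100777/8) = 2849872783/32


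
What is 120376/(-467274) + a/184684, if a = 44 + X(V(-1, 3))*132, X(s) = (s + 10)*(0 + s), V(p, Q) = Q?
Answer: -2475679322/10787253927 ≈ -0.22950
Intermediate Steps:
X(s) = s*(10 + s) (X(s) = (10 + s)*s = s*(10 + s))
a = 5192 (a = 44 + (3*(10 + 3))*132 = 44 + (3*13)*132 = 44 + 39*132 = 44 + 5148 = 5192)
120376/(-467274) + a/184684 = 120376/(-467274) + 5192/184684 = 120376*(-1/467274) + 5192*(1/184684) = -60188/233637 + 1298/46171 = -2475679322/10787253927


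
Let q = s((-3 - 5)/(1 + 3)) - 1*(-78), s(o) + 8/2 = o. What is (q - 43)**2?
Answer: 841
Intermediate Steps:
s(o) = -4 + o
q = 72 (q = (-4 + (-3 - 5)/(1 + 3)) - 1*(-78) = (-4 - 8/4) + 78 = (-4 - 8*1/4) + 78 = (-4 - 2) + 78 = -6 + 78 = 72)
(q - 43)**2 = (72 - 43)**2 = 29**2 = 841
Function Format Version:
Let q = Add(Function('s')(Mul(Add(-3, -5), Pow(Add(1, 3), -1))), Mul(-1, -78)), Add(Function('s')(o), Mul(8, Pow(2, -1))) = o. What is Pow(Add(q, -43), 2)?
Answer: 841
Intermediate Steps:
Function('s')(o) = Add(-4, o)
q = 72 (q = Add(Add(-4, Mul(Add(-3, -5), Pow(Add(1, 3), -1))), Mul(-1, -78)) = Add(Add(-4, Mul(-8, Pow(4, -1))), 78) = Add(Add(-4, Mul(-8, Rational(1, 4))), 78) = Add(Add(-4, -2), 78) = Add(-6, 78) = 72)
Pow(Add(q, -43), 2) = Pow(Add(72, -43), 2) = Pow(29, 2) = 841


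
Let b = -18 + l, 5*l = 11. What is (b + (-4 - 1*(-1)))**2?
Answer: 8836/25 ≈ 353.44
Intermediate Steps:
l = 11/5 (l = (1/5)*11 = 11/5 ≈ 2.2000)
b = -79/5 (b = -18 + 11/5 = -79/5 ≈ -15.800)
(b + (-4 - 1*(-1)))**2 = (-79/5 + (-4 - 1*(-1)))**2 = (-79/5 + (-4 + 1))**2 = (-79/5 - 3)**2 = (-94/5)**2 = 8836/25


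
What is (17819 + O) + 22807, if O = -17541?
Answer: 23085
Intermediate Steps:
(17819 + O) + 22807 = (17819 - 17541) + 22807 = 278 + 22807 = 23085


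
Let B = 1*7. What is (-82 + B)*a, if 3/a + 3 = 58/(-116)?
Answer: 450/7 ≈ 64.286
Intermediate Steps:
a = -6/7 (a = 3/(-3 + 58/(-116)) = 3/(-3 + 58*(-1/116)) = 3/(-3 - 1/2) = 3/(-7/2) = 3*(-2/7) = -6/7 ≈ -0.85714)
B = 7
(-82 + B)*a = (-82 + 7)*(-6/7) = -75*(-6/7) = 450/7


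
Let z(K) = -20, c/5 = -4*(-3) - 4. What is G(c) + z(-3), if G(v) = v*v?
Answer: 1580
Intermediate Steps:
c = 40 (c = 5*(-4*(-3) - 4) = 5*(12 - 4) = 5*8 = 40)
G(v) = v²
G(c) + z(-3) = 40² - 20 = 1600 - 20 = 1580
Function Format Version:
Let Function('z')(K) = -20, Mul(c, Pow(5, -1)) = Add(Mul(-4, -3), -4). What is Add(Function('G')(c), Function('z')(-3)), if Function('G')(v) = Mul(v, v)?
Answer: 1580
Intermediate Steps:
c = 40 (c = Mul(5, Add(Mul(-4, -3), -4)) = Mul(5, Add(12, -4)) = Mul(5, 8) = 40)
Function('G')(v) = Pow(v, 2)
Add(Function('G')(c), Function('z')(-3)) = Add(Pow(40, 2), -20) = Add(1600, -20) = 1580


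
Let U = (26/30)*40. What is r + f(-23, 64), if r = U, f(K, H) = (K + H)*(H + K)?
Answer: 5147/3 ≈ 1715.7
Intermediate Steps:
f(K, H) = (H + K)² (f(K, H) = (H + K)*(H + K) = (H + K)²)
U = 104/3 (U = (26*(1/30))*40 = (13/15)*40 = 104/3 ≈ 34.667)
r = 104/3 ≈ 34.667
r + f(-23, 64) = 104/3 + (64 - 23)² = 104/3 + 41² = 104/3 + 1681 = 5147/3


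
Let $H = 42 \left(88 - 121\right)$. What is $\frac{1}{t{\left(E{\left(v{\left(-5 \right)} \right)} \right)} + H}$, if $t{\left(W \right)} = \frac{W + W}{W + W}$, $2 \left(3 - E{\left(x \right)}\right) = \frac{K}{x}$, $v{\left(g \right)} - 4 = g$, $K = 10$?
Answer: $- \frac{1}{1385} \approx -0.00072202$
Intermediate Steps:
$v{\left(g \right)} = 4 + g$
$E{\left(x \right)} = 3 - \frac{5}{x}$ ($E{\left(x \right)} = 3 - \frac{10 \frac{1}{x}}{2} = 3 - \frac{5}{x}$)
$t{\left(W \right)} = 1$ ($t{\left(W \right)} = \frac{2 W}{2 W} = 2 W \frac{1}{2 W} = 1$)
$H = -1386$ ($H = 42 \left(-33\right) = -1386$)
$\frac{1}{t{\left(E{\left(v{\left(-5 \right)} \right)} \right)} + H} = \frac{1}{1 - 1386} = \frac{1}{-1385} = - \frac{1}{1385}$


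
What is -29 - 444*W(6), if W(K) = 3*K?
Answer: -8021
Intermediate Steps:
-29 - 444*W(6) = -29 - 1332*6 = -29 - 444*18 = -29 - 7992 = -8021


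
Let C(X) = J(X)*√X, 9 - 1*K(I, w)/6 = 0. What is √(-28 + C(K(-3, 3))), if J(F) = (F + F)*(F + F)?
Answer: 2*√(-7 + 8748*√6) ≈ 292.72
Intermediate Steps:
J(F) = 4*F² (J(F) = (2*F)*(2*F) = 4*F²)
K(I, w) = 54 (K(I, w) = 54 - 6*0 = 54 + 0 = 54)
C(X) = 4*X^(5/2) (C(X) = (4*X²)*√X = 4*X^(5/2))
√(-28 + C(K(-3, 3))) = √(-28 + 4*54^(5/2)) = √(-28 + 4*(8748*√6)) = √(-28 + 34992*√6)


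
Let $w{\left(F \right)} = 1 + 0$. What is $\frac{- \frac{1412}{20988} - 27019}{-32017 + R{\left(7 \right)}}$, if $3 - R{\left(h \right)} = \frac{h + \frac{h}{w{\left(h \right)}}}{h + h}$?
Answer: $\frac{141769046}{167982705} \approx 0.84395$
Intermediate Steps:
$w{\left(F \right)} = 1$
$R{\left(h \right)} = 2$ ($R{\left(h \right)} = 3 - \frac{h + \frac{h}{1}}{h + h} = 3 - \frac{h + h 1}{2 h} = 3 - \left(h + h\right) \frac{1}{2 h} = 3 - 2 h \frac{1}{2 h} = 3 - 1 = 2$)
$\frac{- \frac{1412}{20988} - 27019}{-32017 + R{\left(7 \right)}} = \frac{- \frac{1412}{20988} - 27019}{-32017 + 2} = \frac{\left(-1412\right) \frac{1}{20988} - 27019}{-32015} = \left(- \frac{353}{5247} - 27019\right) \left(- \frac{1}{32015}\right) = \left(- \frac{141769046}{5247}\right) \left(- \frac{1}{32015}\right) = \frac{141769046}{167982705}$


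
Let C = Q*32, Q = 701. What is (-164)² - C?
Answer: 4464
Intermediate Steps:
C = 22432 (C = 701*32 = 22432)
(-164)² - C = (-164)² - 1*22432 = 26896 - 22432 = 4464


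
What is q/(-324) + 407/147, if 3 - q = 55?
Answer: 11626/3969 ≈ 2.9292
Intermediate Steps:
q = -52 (q = 3 - 1*55 = 3 - 55 = -52)
q/(-324) + 407/147 = -52/(-324) + 407/147 = -52*(-1/324) + 407*(1/147) = 13/81 + 407/147 = 11626/3969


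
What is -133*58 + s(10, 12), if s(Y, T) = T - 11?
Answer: -7713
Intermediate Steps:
s(Y, T) = -11 + T
-133*58 + s(10, 12) = -133*58 + (-11 + 12) = -7714 + 1 = -7713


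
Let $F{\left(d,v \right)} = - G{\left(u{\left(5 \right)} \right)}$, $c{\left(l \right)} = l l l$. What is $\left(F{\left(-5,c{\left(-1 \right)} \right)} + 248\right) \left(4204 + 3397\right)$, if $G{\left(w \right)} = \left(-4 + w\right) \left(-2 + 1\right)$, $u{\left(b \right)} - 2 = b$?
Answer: $1907851$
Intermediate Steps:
$u{\left(b \right)} = 2 + b$
$G{\left(w \right)} = 4 - w$ ($G{\left(w \right)} = \left(-4 + w\right) \left(-1\right) = 4 - w$)
$c{\left(l \right)} = l^{3}$ ($c{\left(l \right)} = l^{2} l = l^{3}$)
$F{\left(d,v \right)} = 3$ ($F{\left(d,v \right)} = - (4 - \left(2 + 5\right)) = - (4 - 7) = \left(-1\right) \left(-3\right) = 3$)
$\left(F{\left(-5,c{\left(-1 \right)} \right)} + 248\right) \left(4204 + 3397\right) = \left(3 + 248\right) \left(4204 + 3397\right) = 251 \cdot 7601 = 1907851$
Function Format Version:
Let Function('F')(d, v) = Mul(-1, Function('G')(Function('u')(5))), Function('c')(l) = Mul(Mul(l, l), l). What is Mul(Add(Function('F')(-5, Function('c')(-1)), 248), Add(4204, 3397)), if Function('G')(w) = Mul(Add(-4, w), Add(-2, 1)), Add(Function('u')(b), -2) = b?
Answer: 1907851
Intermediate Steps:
Function('u')(b) = Add(2, b)
Function('G')(w) = Add(4, Mul(-1, w)) (Function('G')(w) = Mul(Add(-4, w), -1) = Add(4, Mul(-1, w)))
Function('c')(l) = Pow(l, 3) (Function('c')(l) = Mul(Pow(l, 2), l) = Pow(l, 3))
Function('F')(d, v) = 3 (Function('F')(d, v) = Mul(-1, Add(4, Mul(-1, Add(2, 5)))) = Mul(-1, Add(4, Mul(-1, 7))) = Mul(-1, Add(4, -7)) = Mul(-1, -3) = 3)
Mul(Add(Function('F')(-5, Function('c')(-1)), 248), Add(4204, 3397)) = Mul(Add(3, 248), Add(4204, 3397)) = Mul(251, 7601) = 1907851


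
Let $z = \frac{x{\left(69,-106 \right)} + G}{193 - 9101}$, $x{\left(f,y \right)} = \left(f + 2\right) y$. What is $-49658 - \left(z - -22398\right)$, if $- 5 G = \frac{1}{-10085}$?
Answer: $- \frac{32366918708949}{449185900} \approx -72057.0$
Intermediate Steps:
$G = \frac{1}{50425}$ ($G = - \frac{1}{5 \left(-10085\right)} = \left(- \frac{1}{5}\right) \left(- \frac{1}{10085}\right) = \frac{1}{50425} \approx 1.9831 \cdot 10^{-5}$)
$x{\left(f,y \right)} = y \left(2 + f\right)$ ($x{\left(f,y \right)} = \left(2 + f\right) y = y \left(2 + f\right)$)
$z = \frac{379498549}{449185900}$ ($z = \frac{- 106 \left(2 + 69\right) + \frac{1}{50425}}{193 - 9101} = \frac{\left(-106\right) 71 + \frac{1}{50425}}{-8908} = \left(-7526 + \frac{1}{50425}\right) \left(- \frac{1}{8908}\right) = \left(- \frac{379498549}{50425}\right) \left(- \frac{1}{8908}\right) = \frac{379498549}{449185900} \approx 0.84486$)
$-49658 - \left(z - -22398\right) = -49658 - \left(\frac{379498549}{449185900} - -22398\right) = -49658 - \left(\frac{379498549}{449185900} + 22398\right) = -49658 - \frac{10061245286749}{449185900} = - \frac{32366918708949}{449185900}$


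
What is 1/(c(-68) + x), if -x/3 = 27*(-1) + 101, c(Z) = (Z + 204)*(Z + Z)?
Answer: -1/18718 ≈ -5.3425e-5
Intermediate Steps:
c(Z) = 2*Z*(204 + Z) (c(Z) = (204 + Z)*(2*Z) = 2*Z*(204 + Z))
x = -222 (x = -3*(27*(-1) + 101) = -3*(-27 + 101) = -3*74 = -222)
1/(c(-68) + x) = 1/(2*(-68)*(204 - 68) - 222) = 1/(2*(-68)*136 - 222) = 1/(-18496 - 222) = 1/(-18718) = -1/18718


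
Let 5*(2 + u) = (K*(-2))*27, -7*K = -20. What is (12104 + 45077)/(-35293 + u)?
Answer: -400267/247281 ≈ -1.6187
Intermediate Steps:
K = 20/7 (K = -1/7*(-20) = 20/7 ≈ 2.8571)
u = -230/7 (u = -2 + (((20/7)*(-2))*27)/5 = -2 + (-40/7*27)/5 = -2 + (1/5)*(-1080/7) = -2 - 216/7 = -230/7 ≈ -32.857)
(12104 + 45077)/(-35293 + u) = (12104 + 45077)/(-35293 - 230/7) = 57181/(-247281/7) = 57181*(-7/247281) = -400267/247281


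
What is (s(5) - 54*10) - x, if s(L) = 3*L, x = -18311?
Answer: 17786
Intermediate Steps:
(s(5) - 54*10) - x = (3*5 - 54*10) - 1*(-18311) = (15 - 540) + 18311 = -525 + 18311 = 17786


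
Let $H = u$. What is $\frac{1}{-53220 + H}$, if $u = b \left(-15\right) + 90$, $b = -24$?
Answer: $- \frac{1}{52770} \approx -1.895 \cdot 10^{-5}$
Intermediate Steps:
$u = 450$ ($u = \left(-24\right) \left(-15\right) + 90 = 360 + 90 = 450$)
$H = 450$
$\frac{1}{-53220 + H} = \frac{1}{-53220 + 450} = \frac{1}{-52770} = - \frac{1}{52770}$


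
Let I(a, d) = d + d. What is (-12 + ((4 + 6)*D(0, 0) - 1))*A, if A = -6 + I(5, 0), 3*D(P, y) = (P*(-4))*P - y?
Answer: 78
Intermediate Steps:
I(a, d) = 2*d
D(P, y) = -4*P²/3 - y/3 (D(P, y) = ((P*(-4))*P - y)/3 = ((-4*P)*P - y)/3 = (-4*P² - y)/3 = (-y - 4*P²)/3 = -4*P²/3 - y/3)
A = -6 (A = -6 + 2*0 = -6 + 0 = -6)
(-12 + ((4 + 6)*D(0, 0) - 1))*A = (-12 + ((4 + 6)*(-4/3*0² - ⅓*0) - 1))*(-6) = (-12 + (10*(-4/3*0 + 0) - 1))*(-6) = (-12 + (10*(0 + 0) - 1))*(-6) = (-12 + (10*0 - 1))*(-6) = (-12 + (0 - 1))*(-6) = (-12 - 1)*(-6) = -13*(-6) = 78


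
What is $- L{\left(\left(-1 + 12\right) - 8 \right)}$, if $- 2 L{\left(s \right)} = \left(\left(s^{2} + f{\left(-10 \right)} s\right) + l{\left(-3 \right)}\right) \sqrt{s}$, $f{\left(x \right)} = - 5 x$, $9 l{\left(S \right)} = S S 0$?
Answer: $\frac{159 \sqrt{3}}{2} \approx 137.7$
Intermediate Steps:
$l{\left(S \right)} = 0$ ($l{\left(S \right)} = \frac{S S 0}{9} = \frac{S^{2} \cdot 0}{9} = \frac{1}{9} \cdot 0 = 0$)
$L{\left(s \right)} = - \frac{\sqrt{s} \left(s^{2} + 50 s\right)}{2}$ ($L{\left(s \right)} = - \frac{\left(\left(s^{2} + \left(-5\right) \left(-10\right) s\right) + 0\right) \sqrt{s}}{2} = - \frac{\left(\left(s^{2} + 50 s\right) + 0\right) \sqrt{s}}{2} = - \frac{\left(s^{2} + 50 s\right) \sqrt{s}}{2} = - \frac{\sqrt{s} \left(s^{2} + 50 s\right)}{2}$)
$- L{\left(\left(-1 + 12\right) - 8 \right)} = - \frac{\left(\left(-1 + 12\right) - 8\right)^{\frac{3}{2}} \left(-50 - \left(\left(-1 + 12\right) - 8\right)\right)}{2} = - \frac{\left(11 - 8\right)^{\frac{3}{2}} \left(-50 - \left(11 - 8\right)\right)}{2} = - \frac{3^{\frac{3}{2}} \left(-50 - 3\right)}{2} = - \frac{3 \sqrt{3} \left(-50 - 3\right)}{2} = - \frac{3 \sqrt{3} \left(-53\right)}{2} = - \frac{\left(-159\right) \sqrt{3}}{2} = \frac{159 \sqrt{3}}{2}$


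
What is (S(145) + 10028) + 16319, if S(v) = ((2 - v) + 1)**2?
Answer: 46511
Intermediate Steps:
S(v) = (3 - v)**2
(S(145) + 10028) + 16319 = ((-3 + 145)**2 + 10028) + 16319 = (142**2 + 10028) + 16319 = (20164 + 10028) + 16319 = 30192 + 16319 = 46511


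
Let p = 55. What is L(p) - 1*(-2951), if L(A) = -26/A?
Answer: 162279/55 ≈ 2950.5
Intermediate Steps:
L(p) - 1*(-2951) = -26/55 - 1*(-2951) = -26*1/55 + 2951 = -26/55 + 2951 = 162279/55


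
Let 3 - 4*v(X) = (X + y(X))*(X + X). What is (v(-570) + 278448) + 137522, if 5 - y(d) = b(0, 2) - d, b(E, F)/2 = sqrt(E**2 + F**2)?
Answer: 365423/4 ≈ 91356.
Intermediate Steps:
b(E, F) = 2*sqrt(E**2 + F**2)
y(d) = 1 + d (y(d) = 5 - (2*sqrt(0**2 + 2**2) - d) = 5 - (2*sqrt(0 + 4) - d) = 5 - (2*sqrt(4) - d) = 5 - (2*2 - d) = 5 - (4 - d) = 5 + (-4 + d) = 1 + d)
v(X) = 3/4 - X*(1 + 2*X)/2 (v(X) = 3/4 - (X + (1 + X))*(X + X)/4 = 3/4 - (1 + 2*X)*2*X/4 = 3/4 - X*(1 + 2*X)/2)
(v(-570) + 278448) + 137522 = ((3/4 - 1*(-570)**2 - 1/2*(-570)) + 278448) + 137522 = ((3/4 - 1*324900 + 285) + 278448) + 137522 = ((3/4 - 324900 + 285) + 278448) + 137522 = (-1298457/4 + 278448) + 137522 = -184665/4 + 137522 = 365423/4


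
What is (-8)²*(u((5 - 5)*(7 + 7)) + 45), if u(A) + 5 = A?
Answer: 2560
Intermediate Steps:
u(A) = -5 + A
(-8)²*(u((5 - 5)*(7 + 7)) + 45) = (-8)²*((-5 + (5 - 5)*(7 + 7)) + 45) = 64*((-5 + 0*14) + 45) = 64*((-5 + 0) + 45) = 64*(-5 + 45) = 64*40 = 2560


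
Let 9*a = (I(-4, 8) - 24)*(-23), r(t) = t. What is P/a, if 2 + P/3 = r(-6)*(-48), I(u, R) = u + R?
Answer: 3861/230 ≈ 16.787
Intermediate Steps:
I(u, R) = R + u
P = 858 (P = -6 + 3*(-6*(-48)) = -6 + 3*288 = -6 + 864 = 858)
a = 460/9 (a = (((8 - 4) - 24)*(-23))/9 = ((4 - 24)*(-23))/9 = (-20*(-23))/9 = (1/9)*460 = 460/9 ≈ 51.111)
P/a = 858/(460/9) = 858*(9/460) = 3861/230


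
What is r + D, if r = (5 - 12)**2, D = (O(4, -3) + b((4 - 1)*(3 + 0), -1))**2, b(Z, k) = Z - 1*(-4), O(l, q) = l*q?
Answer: 50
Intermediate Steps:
b(Z, k) = 4 + Z (b(Z, k) = Z + 4 = 4 + Z)
D = 1 (D = (4*(-3) + (4 + (4 - 1)*(3 + 0)))**2 = (-12 + (4 + 3*3))**2 = (-12 + (4 + 9))**2 = (-12 + 13)**2 = 1**2 = 1)
r = 49 (r = (-7)**2 = 49)
r + D = 49 + 1 = 50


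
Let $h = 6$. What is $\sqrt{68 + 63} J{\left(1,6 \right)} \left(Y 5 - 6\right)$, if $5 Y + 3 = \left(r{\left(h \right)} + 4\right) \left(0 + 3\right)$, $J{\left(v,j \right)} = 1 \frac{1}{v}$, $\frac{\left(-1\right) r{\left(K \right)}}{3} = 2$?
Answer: $- 15 \sqrt{131} \approx -171.68$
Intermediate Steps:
$r{\left(K \right)} = -6$ ($r{\left(K \right)} = \left(-3\right) 2 = -6$)
$J{\left(v,j \right)} = \frac{1}{v}$
$Y = - \frac{9}{5}$ ($Y = - \frac{3}{5} + \frac{\left(-6 + 4\right) \left(0 + 3\right)}{5} = - \frac{3}{5} + \frac{\left(-2\right) 3}{5} = - \frac{3}{5} + \frac{1}{5} \left(-6\right) = - \frac{3}{5} - \frac{6}{5} = - \frac{9}{5} \approx -1.8$)
$\sqrt{68 + 63} J{\left(1,6 \right)} \left(Y 5 - 6\right) = \frac{\sqrt{68 + 63}}{1} \left(\left(- \frac{9}{5}\right) 5 - 6\right) = \sqrt{131} \cdot 1 \left(-9 - 6\right) = \sqrt{131} \left(-15\right) = - 15 \sqrt{131}$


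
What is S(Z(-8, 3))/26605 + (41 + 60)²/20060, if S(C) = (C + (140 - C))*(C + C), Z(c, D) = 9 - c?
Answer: 4316273/6278780 ≈ 0.68744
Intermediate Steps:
S(C) = 280*C (S(C) = 140*(2*C) = 280*C)
S(Z(-8, 3))/26605 + (41 + 60)²/20060 = (280*(9 - 1*(-8)))/26605 + (41 + 60)²/20060 = (280*(9 + 8))*(1/26605) + 101²*(1/20060) = (280*17)*(1/26605) + 10201*(1/20060) = 4760*(1/26605) + 10201/20060 = 56/313 + 10201/20060 = 4316273/6278780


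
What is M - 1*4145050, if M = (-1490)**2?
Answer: -1924950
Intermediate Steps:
M = 2220100
M - 1*4145050 = 2220100 - 1*4145050 = 2220100 - 4145050 = -1924950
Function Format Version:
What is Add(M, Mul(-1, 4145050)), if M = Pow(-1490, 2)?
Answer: -1924950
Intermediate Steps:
M = 2220100
Add(M, Mul(-1, 4145050)) = Add(2220100, Mul(-1, 4145050)) = Add(2220100, -4145050) = -1924950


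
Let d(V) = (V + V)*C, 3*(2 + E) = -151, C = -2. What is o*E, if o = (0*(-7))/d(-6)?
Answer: 0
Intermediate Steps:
E = -157/3 (E = -2 + (1/3)*(-151) = -2 - 151/3 = -157/3 ≈ -52.333)
d(V) = -4*V (d(V) = (V + V)*(-2) = (2*V)*(-2) = -4*V)
o = 0 (o = (0*(-7))/((-4*(-6))) = 0/24 = 0*(1/24) = 0)
o*E = 0*(-157/3) = 0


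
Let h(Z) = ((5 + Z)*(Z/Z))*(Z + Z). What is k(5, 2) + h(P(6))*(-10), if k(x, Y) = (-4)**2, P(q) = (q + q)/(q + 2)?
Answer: -179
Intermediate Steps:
P(q) = 2*q/(2 + q) (P(q) = (2*q)/(2 + q) = 2*q/(2 + q))
k(x, Y) = 16
h(Z) = 2*Z*(5 + Z) (h(Z) = ((5 + Z)*1)*(2*Z) = (5 + Z)*(2*Z) = 2*Z*(5 + Z))
k(5, 2) + h(P(6))*(-10) = 16 + (2*(2*6/(2 + 6))*(5 + 2*6/(2 + 6)))*(-10) = 16 + (2*(2*6/8)*(5 + 2*6/8))*(-10) = 16 + (2*(2*6*(1/8))*(5 + 2*6*(1/8)))*(-10) = 16 + (2*(3/2)*(5 + 3/2))*(-10) = 16 + (2*(3/2)*(13/2))*(-10) = 16 + (39/2)*(-10) = 16 - 195 = -179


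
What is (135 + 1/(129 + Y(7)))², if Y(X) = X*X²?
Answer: 4060365841/222784 ≈ 18226.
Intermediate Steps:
Y(X) = X³
(135 + 1/(129 + Y(7)))² = (135 + 1/(129 + 7³))² = (135 + 1/(129 + 343))² = (135 + 1/472)² = (63721/472)² = 4060365841/222784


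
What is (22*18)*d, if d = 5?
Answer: 1980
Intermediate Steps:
(22*18)*d = (22*18)*5 = 396*5 = 1980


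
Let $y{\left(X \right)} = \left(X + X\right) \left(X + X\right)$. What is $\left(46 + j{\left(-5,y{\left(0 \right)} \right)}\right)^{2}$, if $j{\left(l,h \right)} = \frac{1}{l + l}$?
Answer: $\frac{210681}{100} \approx 2106.8$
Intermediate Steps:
$y{\left(X \right)} = 4 X^{2}$ ($y{\left(X \right)} = 2 X 2 X = 4 X^{2}$)
$j{\left(l,h \right)} = \frac{1}{2 l}$
$\left(46 + j{\left(-5,y{\left(0 \right)} \right)}\right)^{2} = \left(46 + \frac{1}{2 \left(-5\right)}\right)^{2} = \left(46 + \frac{1}{2} \left(- \frac{1}{5}\right)\right)^{2} = \left(46 - \frac{1}{10}\right)^{2} = \left(\frac{459}{10}\right)^{2} = \frac{210681}{100}$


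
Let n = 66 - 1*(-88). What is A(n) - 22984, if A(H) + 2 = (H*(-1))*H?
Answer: -46702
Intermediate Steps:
n = 154 (n = 66 + 88 = 154)
A(H) = -2 - H**2 (A(H) = -2 + (H*(-1))*H = -2 + (-H)*H = -2 - H**2)
A(n) - 22984 = (-2 - 1*154**2) - 22984 = (-2 - 1*23716) - 22984 = (-2 - 23716) - 22984 = -23718 - 22984 = -46702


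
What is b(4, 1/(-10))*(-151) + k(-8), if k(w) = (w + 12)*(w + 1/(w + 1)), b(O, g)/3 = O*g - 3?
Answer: 52767/35 ≈ 1507.6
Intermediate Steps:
b(O, g) = -9 + 3*O*g (b(O, g) = 3*(O*g - 3) = 3*(-3 + O*g) = -9 + 3*O*g)
k(w) = (12 + w)*(w + 1/(1 + w))
b(4, 1/(-10))*(-151) + k(-8) = (-9 + 3*4/(-10))*(-151) + (12 + (-8)³ + 13*(-8) + 13*(-8)²)/(1 - 8) = (-9 + 3*4*(-⅒))*(-151) + (12 - 512 - 104 + 13*64)/(-7) = (-9 - 6/5)*(-151) - (12 - 512 - 104 + 832)/7 = -51/5*(-151) - ⅐*228 = 7701/5 - 228/7 = 52767/35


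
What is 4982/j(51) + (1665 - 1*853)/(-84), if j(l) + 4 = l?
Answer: 289/3 ≈ 96.333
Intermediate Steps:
j(l) = -4 + l
4982/j(51) + (1665 - 1*853)/(-84) = 4982/(-4 + 51) + (1665 - 1*853)/(-84) = 4982/47 + (1665 - 853)*(-1/84) = 4982*(1/47) + 812*(-1/84) = 106 - 29/3 = 289/3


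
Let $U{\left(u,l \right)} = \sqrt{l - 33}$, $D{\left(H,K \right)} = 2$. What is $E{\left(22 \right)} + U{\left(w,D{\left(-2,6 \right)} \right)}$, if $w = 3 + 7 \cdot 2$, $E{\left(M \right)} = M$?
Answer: $22 + i \sqrt{31} \approx 22.0 + 5.5678 i$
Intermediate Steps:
$w = 17$ ($w = 3 + 14 = 17$)
$U{\left(u,l \right)} = \sqrt{-33 + l}$
$E{\left(22 \right)} + U{\left(w,D{\left(-2,6 \right)} \right)} = 22 + \sqrt{-33 + 2} = 22 + \sqrt{-31} = 22 + i \sqrt{31}$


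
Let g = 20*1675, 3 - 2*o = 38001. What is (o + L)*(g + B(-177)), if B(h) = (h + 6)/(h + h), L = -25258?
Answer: -174950443649/118 ≈ -1.4826e+9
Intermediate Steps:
o = -18999 (o = 3/2 - 1/2*38001 = 3/2 - 38001/2 = -18999)
B(h) = (6 + h)/(2*h) (B(h) = (6 + h)/((2*h)) = (6 + h)*(1/(2*h)) = (6 + h)/(2*h))
g = 33500
(o + L)*(g + B(-177)) = (-18999 - 25258)*(33500 + (1/2)*(6 - 177)/(-177)) = -44257*(33500 + (1/2)*(-1/177)*(-171)) = -44257*(33500 + 57/118) = -44257*3953057/118 = -174950443649/118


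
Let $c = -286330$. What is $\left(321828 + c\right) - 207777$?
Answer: $-172279$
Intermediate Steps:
$\left(321828 + c\right) - 207777 = \left(321828 - 286330\right) - 207777 = 35498 - 207777 = -172279$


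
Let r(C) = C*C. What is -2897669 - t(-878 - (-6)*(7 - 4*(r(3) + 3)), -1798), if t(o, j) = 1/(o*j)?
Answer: -5856049960889/2020952 ≈ -2.8977e+6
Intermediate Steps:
r(C) = C**2
t(o, j) = 1/(j*o)
-2897669 - t(-878 - (-6)*(7 - 4*(r(3) + 3)), -1798) = -2897669 - 1/((-1798)*(-878 - (-6)*(7 - 4*(3**2 + 3)))) = -2897669 - (-1)/(1798*(-878 - (-6)*(7 - 4*(9 + 3)))) = -2897669 - (-1)/(1798*(-878 - (-6)*(7 - 4*12))) = -2897669 - (-1)/(1798*(-878 - (-6)*(7 - 48))) = -2897669 - (-1)/(1798*(-878 - (-6)*(-41))) = -2897669 - (-1)/(1798*(-878 - 1*246)) = -2897669 - (-1)/(1798*(-878 - 246)) = -2897669 - (-1)/(1798*(-1124)) = -2897669 - (-1)*(-1)/(1798*1124) = -2897669 - 1*1/2020952 = -2897669 - 1/2020952 = -5856049960889/2020952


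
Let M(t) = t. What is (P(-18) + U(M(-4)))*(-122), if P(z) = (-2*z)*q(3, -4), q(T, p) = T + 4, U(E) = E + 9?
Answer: -31354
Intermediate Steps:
U(E) = 9 + E
q(T, p) = 4 + T
P(z) = -14*z (P(z) = (-2*z)*(4 + 3) = -2*z*7 = -14*z)
(P(-18) + U(M(-4)))*(-122) = (-14*(-18) + (9 - 4))*(-122) = (252 + 5)*(-122) = 257*(-122) = -31354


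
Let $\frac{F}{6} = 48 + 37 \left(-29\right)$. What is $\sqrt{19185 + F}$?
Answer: $\sqrt{13035} \approx 114.17$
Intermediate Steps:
$F = -6150$ ($F = 6 \left(48 + 37 \left(-29\right)\right) = 6 \left(48 - 1073\right) = 6 \left(-1025\right) = -6150$)
$\sqrt{19185 + F} = \sqrt{19185 - 6150} = \sqrt{13035}$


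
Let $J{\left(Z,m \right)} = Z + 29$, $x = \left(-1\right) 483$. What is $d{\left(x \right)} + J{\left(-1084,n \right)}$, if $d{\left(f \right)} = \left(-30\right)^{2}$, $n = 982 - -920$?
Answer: $-155$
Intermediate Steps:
$n = 1902$ ($n = 982 + 920 = 1902$)
$x = -483$
$J{\left(Z,m \right)} = 29 + Z$
$d{\left(f \right)} = 900$
$d{\left(x \right)} + J{\left(-1084,n \right)} = 900 + \left(29 - 1084\right) = 900 - 1055 = -155$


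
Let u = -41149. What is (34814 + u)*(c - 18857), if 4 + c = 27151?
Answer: -52517150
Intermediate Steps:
c = 27147 (c = -4 + 27151 = 27147)
(34814 + u)*(c - 18857) = (34814 - 41149)*(27147 - 18857) = -6335*8290 = -52517150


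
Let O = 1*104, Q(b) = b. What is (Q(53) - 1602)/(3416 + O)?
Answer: -1549/3520 ≈ -0.44006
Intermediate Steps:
O = 104
(Q(53) - 1602)/(3416 + O) = (53 - 1602)/(3416 + 104) = -1549/3520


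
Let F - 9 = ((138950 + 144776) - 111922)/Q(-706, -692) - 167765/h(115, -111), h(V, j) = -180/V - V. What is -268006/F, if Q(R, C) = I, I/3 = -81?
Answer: -29100225483/80482568 ≈ -361.57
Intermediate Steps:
I = -243 (I = 3*(-81) = -243)
h(V, j) = -V - 180/V
Q(R, C) = -243
F = 160965136/217161 (F = 9 + (((138950 + 144776) - 111922)/(-243) - 167765/(-1*115 - 180/115)) = 9 + ((283726 - 111922)*(-1/243) - 167765/(-115 - 180*1/115)) = 9 + (171804*(-1/243) - 167765/(-115 - 36/23)) = 9 + (-57268/81 - 167765/(-2681/23)) = 9 + (-57268/81 - 167765*(-23/2681)) = 9 + (-57268/81 + 3858595/2681) = 9 + 159010687/217161 = 160965136/217161 ≈ 741.22)
-268006/F = -268006/160965136/217161 = -268006*217161/160965136 = -29100225483/80482568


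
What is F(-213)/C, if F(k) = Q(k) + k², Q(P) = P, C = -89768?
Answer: -11289/22442 ≈ -0.50303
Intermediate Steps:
F(k) = k + k²
F(-213)/C = -213*(1 - 213)/(-89768) = -213*(-212)*(-1/89768) = 45156*(-1/89768) = -11289/22442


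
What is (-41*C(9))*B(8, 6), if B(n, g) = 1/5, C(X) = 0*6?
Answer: 0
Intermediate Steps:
C(X) = 0
B(n, g) = ⅕ (B(n, g) = 1*(⅕) = ⅕)
(-41*C(9))*B(8, 6) = -41*0*(⅕) = 0*(⅕) = 0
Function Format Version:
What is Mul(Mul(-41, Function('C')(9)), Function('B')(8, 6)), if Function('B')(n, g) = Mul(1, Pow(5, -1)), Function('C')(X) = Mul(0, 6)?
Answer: 0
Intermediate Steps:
Function('C')(X) = 0
Function('B')(n, g) = Rational(1, 5) (Function('B')(n, g) = Mul(1, Rational(1, 5)) = Rational(1, 5))
Mul(Mul(-41, Function('C')(9)), Function('B')(8, 6)) = Mul(Mul(-41, 0), Rational(1, 5)) = Mul(0, Rational(1, 5)) = 0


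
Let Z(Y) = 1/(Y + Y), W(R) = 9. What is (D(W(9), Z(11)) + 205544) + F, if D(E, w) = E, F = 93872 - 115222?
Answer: 184203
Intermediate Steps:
Z(Y) = 1/(2*Y)
F = -21350
(D(W(9), Z(11)) + 205544) + F = (9 + 205544) - 21350 = 205553 - 21350 = 184203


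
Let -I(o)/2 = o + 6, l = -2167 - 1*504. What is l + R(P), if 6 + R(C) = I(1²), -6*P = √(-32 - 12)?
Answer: -2691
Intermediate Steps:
P = -I*√11/3 (P = -√(-32 - 12)/6 = -I*√11/3 ≈ -1.1055*I)
l = -2671 (l = -2167 - 504 = -2671)
I(o) = -12 - 2*o (I(o) = -2*(o + 6) = -2*(6 + o) = -12 - 2*o)
R(C) = -20 (R(C) = -6 + (-12 - 2*1²) = -6 + (-12 - 2*1) = -6 + (-12 - 2) = -6 - 14 = -20)
l + R(P) = -2671 - 20 = -2691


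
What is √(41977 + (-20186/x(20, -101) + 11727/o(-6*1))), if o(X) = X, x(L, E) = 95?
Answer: √1437141570/190 ≈ 199.52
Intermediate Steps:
√(41977 + (-20186/x(20, -101) + 11727/o(-6*1))) = √(41977 + (-20186/95 + 11727/((-6*1)))) = √(41977 + (-20186*1/95 + 11727/(-6))) = √(41977 + (-20186/95 + 11727*(-⅙))) = √(41977 + (-20186/95 - 3909/2)) = √(41977 - 411727/190) = √(7563903/190) = √1437141570/190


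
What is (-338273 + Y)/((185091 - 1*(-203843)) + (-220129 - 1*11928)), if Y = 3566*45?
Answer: -177803/156877 ≈ -1.1334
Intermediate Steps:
Y = 160470
(-338273 + Y)/((185091 - 1*(-203843)) + (-220129 - 1*11928)) = (-338273 + 160470)/((185091 - 1*(-203843)) + (-220129 - 1*11928)) = -177803/((185091 + 203843) + (-220129 - 11928)) = -177803/(388934 - 232057) = -177803/156877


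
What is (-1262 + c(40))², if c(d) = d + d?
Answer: 1397124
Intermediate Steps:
c(d) = 2*d
(-1262 + c(40))² = (-1262 + 2*40)² = (-1262 + 80)² = (-1182)² = 1397124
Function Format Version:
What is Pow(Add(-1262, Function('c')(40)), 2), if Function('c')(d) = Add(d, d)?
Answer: 1397124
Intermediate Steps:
Function('c')(d) = Mul(2, d)
Pow(Add(-1262, Function('c')(40)), 2) = Pow(Add(-1262, Mul(2, 40)), 2) = Pow(Add(-1262, 80), 2) = Pow(-1182, 2) = 1397124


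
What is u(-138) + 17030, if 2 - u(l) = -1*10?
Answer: 17042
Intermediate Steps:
u(l) = 12 (u(l) = 2 - (-1)*10 = 2 - 1*(-10) = 2 + 10 = 12)
u(-138) + 17030 = 12 + 17030 = 17042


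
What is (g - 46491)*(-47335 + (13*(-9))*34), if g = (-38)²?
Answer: 2311496711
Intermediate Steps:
g = 1444
(g - 46491)*(-47335 + (13*(-9))*34) = (1444 - 46491)*(-47335 + (13*(-9))*34) = -45047*(-47335 - 117*34) = -45047*(-47335 - 3978) = -45047*(-51313) = 2311496711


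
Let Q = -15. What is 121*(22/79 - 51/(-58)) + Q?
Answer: 573175/4582 ≈ 125.09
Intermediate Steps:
121*(22/79 - 51/(-58)) + Q = 121*(22/79 - 51/(-58)) - 15 = 121*(22*(1/79) - 51*(-1/58)) - 15 = 121*(22/79 + 51/58) - 15 = 121*(5305/4582) - 15 = 641905/4582 - 15 = 573175/4582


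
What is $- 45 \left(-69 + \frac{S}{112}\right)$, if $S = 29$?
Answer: $\frac{346455}{112} \approx 3093.3$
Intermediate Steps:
$- 45 \left(-69 + \frac{S}{112}\right) = - 45 \left(-69 + \frac{29}{112}\right) = \left(-45\right) \left(- \frac{7699}{112}\right) = \frac{346455}{112}$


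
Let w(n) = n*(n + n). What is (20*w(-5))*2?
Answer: 2000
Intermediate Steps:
w(n) = 2*n² (w(n) = n*(2*n) = 2*n²)
(20*w(-5))*2 = (20*(2*(-5)²))*2 = (20*(2*25))*2 = (20*50)*2 = 1000*2 = 2000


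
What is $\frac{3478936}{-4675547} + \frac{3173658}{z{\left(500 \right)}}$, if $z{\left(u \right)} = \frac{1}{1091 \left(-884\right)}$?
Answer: $- \frac{14310986336546714080}{4675547} \approx -3.0608 \cdot 10^{12}$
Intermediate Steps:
$z{\left(u \right)} = - \frac{1}{964444}$ ($z{\left(u \right)} = \frac{1}{1091} \left(- \frac{1}{884}\right) = - \frac{1}{964444}$)
$\frac{3478936}{-4675547} + \frac{3173658}{z{\left(500 \right)}} = \frac{3478936}{-4675547} + \frac{3173658}{- \frac{1}{964444}} = 3478936 \left(- \frac{1}{4675547}\right) + 3173658 \left(-964444\right) = - \frac{3478936}{4675547} - 3060815416152 = - \frac{14310986336546714080}{4675547}$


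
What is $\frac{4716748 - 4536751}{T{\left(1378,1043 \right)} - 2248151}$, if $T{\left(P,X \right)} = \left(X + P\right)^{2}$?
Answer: $\frac{179997}{3613090} \approx 0.049818$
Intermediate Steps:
$T{\left(P,X \right)} = \left(P + X\right)^{2}$
$\frac{4716748 - 4536751}{T{\left(1378,1043 \right)} - 2248151} = \frac{4716748 - 4536751}{\left(1378 + 1043\right)^{2} - 2248151} = \frac{179997}{2421^{2} - 2248151} = \frac{179997}{5861241 - 2248151} = \frac{179997}{3613090}$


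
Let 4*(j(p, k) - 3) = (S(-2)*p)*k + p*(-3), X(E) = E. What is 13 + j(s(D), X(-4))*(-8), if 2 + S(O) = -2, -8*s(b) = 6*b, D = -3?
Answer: -139/2 ≈ -69.500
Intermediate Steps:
s(b) = -3*b/4
S(O) = -4 (S(O) = -2 - 2 = -4)
j(p, k) = 3 - 3*p/4 - k*p (j(p, k) = 3 + ((-4*p)*k + p*(-3))/4 = 3 + (-4*k*p - 3*p)/4 = 3 + (-3*p - 4*k*p)/4 = 3 + (-3*p/4 - k*p) = 3 - 3*p/4 - k*p)
13 + j(s(D), X(-4))*(-8) = 13 + (3 - (-9)*(-3)/16 - 1*(-4)*(-¾*(-3)))*(-8) = 13 + (3 - ¾*9/4 - 1*(-4)*9/4)*(-8) = 13 + (3 - 27/16 + 9)*(-8) = 13 + (165/16)*(-8) = 13 - 165/2 = -139/2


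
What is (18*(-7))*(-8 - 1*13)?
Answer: 2646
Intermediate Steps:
(18*(-7))*(-8 - 1*13) = -126*(-8 - 13) = -126*(-21) = 2646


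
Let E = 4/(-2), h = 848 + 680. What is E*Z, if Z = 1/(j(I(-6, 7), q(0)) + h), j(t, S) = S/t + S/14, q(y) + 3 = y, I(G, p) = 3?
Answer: -28/21375 ≈ -0.0013099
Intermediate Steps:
h = 1528
q(y) = -3 + y
E = -2 (E = 4*(-½) = -2)
j(t, S) = S/14 + S/t (j(t, S) = S/t + S*(1/14) = S/t + S/14 = S/14 + S/t)
Z = 14/21375 (Z = 1/(((-3 + 0)/14 + (-3 + 0)/3) + 1528) = 1/(((1/14)*(-3) - 3*⅓) + 1528) = 1/((-3/14 - 1) + 1528) = 1/(-17/14 + 1528) = 1/(21375/14) = 14/21375 ≈ 0.00065497)
E*Z = -2*14/21375 = -28/21375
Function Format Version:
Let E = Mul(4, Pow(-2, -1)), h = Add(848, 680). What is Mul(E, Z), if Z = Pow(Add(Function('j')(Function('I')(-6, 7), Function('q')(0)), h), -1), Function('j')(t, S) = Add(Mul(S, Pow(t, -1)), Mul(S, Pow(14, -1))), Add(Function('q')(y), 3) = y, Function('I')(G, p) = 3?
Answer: Rational(-28, 21375) ≈ -0.0013099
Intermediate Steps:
h = 1528
Function('q')(y) = Add(-3, y)
E = -2 (E = Mul(4, Rational(-1, 2)) = -2)
Function('j')(t, S) = Add(Mul(Rational(1, 14), S), Mul(S, Pow(t, -1))) (Function('j')(t, S) = Add(Mul(S, Pow(t, -1)), Mul(S, Rational(1, 14))) = Add(Mul(S, Pow(t, -1)), Mul(Rational(1, 14), S)) = Add(Mul(Rational(1, 14), S), Mul(S, Pow(t, -1))))
Z = Rational(14, 21375) (Z = Pow(Add(Add(Mul(Rational(1, 14), Add(-3, 0)), Mul(Add(-3, 0), Pow(3, -1))), 1528), -1) = Pow(Add(Add(Mul(Rational(1, 14), -3), Mul(-3, Rational(1, 3))), 1528), -1) = Pow(Add(Add(Rational(-3, 14), -1), 1528), -1) = Pow(Add(Rational(-17, 14), 1528), -1) = Pow(Rational(21375, 14), -1) = Rational(14, 21375) ≈ 0.00065497)
Mul(E, Z) = Mul(-2, Rational(14, 21375)) = Rational(-28, 21375)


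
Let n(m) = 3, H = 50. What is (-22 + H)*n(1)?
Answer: 84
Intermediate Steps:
(-22 + H)*n(1) = (-22 + 50)*3 = 28*3 = 84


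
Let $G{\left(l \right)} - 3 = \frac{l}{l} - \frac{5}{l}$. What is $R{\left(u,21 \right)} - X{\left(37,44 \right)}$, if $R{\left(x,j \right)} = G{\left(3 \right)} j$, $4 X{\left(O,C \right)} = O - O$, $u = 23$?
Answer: $49$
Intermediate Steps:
$G{\left(l \right)} = 4 - \frac{5}{l}$ ($G{\left(l \right)} = 3 - \left(\frac{5}{l} - \frac{l}{l}\right) = 3 + \left(1 - \frac{5}{l}\right) = 4 - \frac{5}{l}$)
$X{\left(O,C \right)} = 0$ ($X{\left(O,C \right)} = \frac{O - O}{4} = \frac{1}{4} \cdot 0 = 0$)
$R{\left(x,j \right)} = \frac{7 j}{3}$ ($R{\left(x,j \right)} = \left(4 - \frac{5}{3}\right) j = \frac{7 j}{3}$)
$R{\left(u,21 \right)} - X{\left(37,44 \right)} = \frac{7}{3} \cdot 21 - 0 = 49 + 0 = 49$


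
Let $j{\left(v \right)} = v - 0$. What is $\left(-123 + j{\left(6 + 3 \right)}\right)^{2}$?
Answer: $12996$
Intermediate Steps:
$j{\left(v \right)} = v$ ($j{\left(v \right)} = v + 0 = v$)
$\left(-123 + j{\left(6 + 3 \right)}\right)^{2} = \left(-123 + \left(6 + 3\right)\right)^{2} = \left(-123 + 9\right)^{2} = \left(-114\right)^{2} = 12996$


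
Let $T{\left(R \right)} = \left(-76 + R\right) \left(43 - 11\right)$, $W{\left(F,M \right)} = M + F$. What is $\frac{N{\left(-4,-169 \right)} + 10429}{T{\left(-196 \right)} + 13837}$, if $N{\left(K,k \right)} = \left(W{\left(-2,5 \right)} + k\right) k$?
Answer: $\frac{1327}{177} \approx 7.4972$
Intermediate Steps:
$W{\left(F,M \right)} = F + M$
$T{\left(R \right)} = -2432 + 32 R$ ($T{\left(R \right)} = \left(-76 + R\right) 32 = -2432 + 32 R$)
$N{\left(K,k \right)} = k \left(3 + k\right)$ ($N{\left(K,k \right)} = \left(\left(-2 + 5\right) + k\right) k = \left(3 + k\right) k = k \left(3 + k\right)$)
$\frac{N{\left(-4,-169 \right)} + 10429}{T{\left(-196 \right)} + 13837} = \frac{- 169 \left(3 - 169\right) + 10429}{\left(-2432 + 32 \left(-196\right)\right) + 13837} = \frac{\left(-169\right) \left(-166\right) + 10429}{\left(-2432 - 6272\right) + 13837} = \frac{28054 + 10429}{-8704 + 13837} = \frac{38483}{5133} = 38483 \cdot \frac{1}{5133} = \frac{1327}{177}$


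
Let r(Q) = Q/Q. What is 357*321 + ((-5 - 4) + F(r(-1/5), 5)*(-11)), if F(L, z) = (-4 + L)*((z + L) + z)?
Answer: 114951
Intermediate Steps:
r(Q) = 1
F(L, z) = (-4 + L)*(L + 2*z) (F(L, z) = (-4 + L)*((L + z) + z) = (-4 + L)*(L + 2*z))
357*321 + ((-5 - 4) + F(r(-1/5), 5)*(-11)) = 357*321 + ((-5 - 4) + (1² - 8*5 - 4*1 + 2*1*5)*(-11)) = 114597 + (-9 + (1 - 40 - 4 + 10)*(-11)) = 114597 + (-9 - 33*(-11)) = 114597 + (-9 + 363) = 114597 + 354 = 114951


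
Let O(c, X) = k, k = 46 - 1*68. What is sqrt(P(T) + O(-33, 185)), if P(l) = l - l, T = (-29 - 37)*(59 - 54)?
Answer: I*sqrt(22) ≈ 4.6904*I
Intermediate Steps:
k = -22 (k = 46 - 68 = -22)
O(c, X) = -22
T = -330 (T = -66*5 = -330)
P(l) = 0
sqrt(P(T) + O(-33, 185)) = sqrt(0 - 22) = sqrt(-22) = I*sqrt(22)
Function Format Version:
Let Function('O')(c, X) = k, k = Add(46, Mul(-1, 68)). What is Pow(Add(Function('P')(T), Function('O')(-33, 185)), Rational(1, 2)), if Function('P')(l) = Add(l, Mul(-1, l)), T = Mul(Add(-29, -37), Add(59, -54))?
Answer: Mul(I, Pow(22, Rational(1, 2))) ≈ Mul(4.6904, I)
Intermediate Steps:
k = -22 (k = Add(46, -68) = -22)
Function('O')(c, X) = -22
T = -330 (T = Mul(-66, 5) = -330)
Function('P')(l) = 0
Pow(Add(Function('P')(T), Function('O')(-33, 185)), Rational(1, 2)) = Pow(Add(0, -22), Rational(1, 2)) = Pow(-22, Rational(1, 2)) = Mul(I, Pow(22, Rational(1, 2)))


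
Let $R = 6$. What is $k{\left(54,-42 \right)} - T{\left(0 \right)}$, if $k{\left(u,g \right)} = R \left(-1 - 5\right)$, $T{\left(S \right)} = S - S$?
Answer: $-36$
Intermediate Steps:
$T{\left(S \right)} = 0$
$k{\left(u,g \right)} = -36$ ($k{\left(u,g \right)} = 6 \left(-1 - 5\right) = 6 \left(-6\right) = -36$)
$k{\left(54,-42 \right)} - T{\left(0 \right)} = -36 - 0 = -36 + 0 = -36$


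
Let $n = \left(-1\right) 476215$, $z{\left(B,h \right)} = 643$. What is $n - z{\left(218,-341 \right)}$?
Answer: $-476858$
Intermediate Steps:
$n = -476215$
$n - z{\left(218,-341 \right)} = -476215 - 643 = -476858$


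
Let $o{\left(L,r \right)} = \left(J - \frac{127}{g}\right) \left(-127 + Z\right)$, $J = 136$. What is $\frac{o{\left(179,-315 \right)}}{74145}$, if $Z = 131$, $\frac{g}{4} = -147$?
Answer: $\frac{16019}{2179863} \approx 0.0073486$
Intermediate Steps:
$g = -588$ ($g = 4 \left(-147\right) = -588$)
$o{\left(L,r \right)} = \frac{80095}{147}$ ($o{\left(L,r \right)} = \left(136 - \frac{127}{-588}\right) \left(-127 + 131\right) = \left(136 - - \frac{127}{588}\right) 4 = \left(136 + \frac{127}{588}\right) 4 = \frac{80095}{588} \cdot 4 = \frac{80095}{147}$)
$\frac{o{\left(179,-315 \right)}}{74145} = \frac{80095}{147 \cdot 74145} = \frac{80095}{147} \cdot \frac{1}{74145} = \frac{16019}{2179863}$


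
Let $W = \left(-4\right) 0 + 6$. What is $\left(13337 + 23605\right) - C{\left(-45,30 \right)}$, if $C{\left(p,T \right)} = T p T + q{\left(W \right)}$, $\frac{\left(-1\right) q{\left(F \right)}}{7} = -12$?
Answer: $77358$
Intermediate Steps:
$W = 6$ ($W = 0 + 6 = 6$)
$q{\left(F \right)} = 84$ ($q{\left(F \right)} = \left(-7\right) \left(-12\right) = 84$)
$C{\left(p,T \right)} = 84 + p T^{2}$ ($C{\left(p,T \right)} = T p T + 84 = p T^{2} + 84 = 84 + p T^{2}$)
$\left(13337 + 23605\right) - C{\left(-45,30 \right)} = \left(13337 + 23605\right) - \left(84 - 45 \cdot 30^{2}\right) = 36942 - \left(84 - 40500\right) = 36942 - -40416 = 36942 + 40416 = 77358$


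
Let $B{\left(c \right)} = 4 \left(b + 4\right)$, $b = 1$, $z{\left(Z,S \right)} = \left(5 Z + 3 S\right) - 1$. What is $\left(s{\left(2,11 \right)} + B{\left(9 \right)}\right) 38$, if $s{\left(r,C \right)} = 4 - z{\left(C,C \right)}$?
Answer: $-2394$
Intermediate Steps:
$z{\left(Z,S \right)} = -1 + 3 S + 5 Z$ ($z{\left(Z,S \right)} = \left(3 S + 5 Z\right) - 1 = -1 + 3 S + 5 Z$)
$s{\left(r,C \right)} = 5 - 8 C$ ($s{\left(r,C \right)} = 4 - \left(-1 + 3 C + 5 C\right) = 4 - \left(-1 + 8 C\right) = 5 - 8 C$)
$B{\left(c \right)} = 20$ ($B{\left(c \right)} = 4 \left(1 + 4\right) = 4 \cdot 5 = 20$)
$\left(s{\left(2,11 \right)} + B{\left(9 \right)}\right) 38 = \left(\left(5 - 88\right) + 20\right) 38 = \left(-83 + 20\right) 38 = \left(-63\right) 38 = -2394$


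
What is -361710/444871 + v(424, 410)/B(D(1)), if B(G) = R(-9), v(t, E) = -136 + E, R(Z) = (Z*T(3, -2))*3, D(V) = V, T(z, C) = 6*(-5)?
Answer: -85545223/180172755 ≈ -0.47480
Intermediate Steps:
T(z, C) = -30
R(Z) = -90*Z (R(Z) = (Z*(-30))*3 = -30*Z*3 = -90*Z)
B(G) = 810 (B(G) = -90*(-9) = 810)
-361710/444871 + v(424, 410)/B(D(1)) = -361710/444871 + (-136 + 410)/810 = -361710*1/444871 + 274*(1/810) = -361710/444871 + 137/405 = -85545223/180172755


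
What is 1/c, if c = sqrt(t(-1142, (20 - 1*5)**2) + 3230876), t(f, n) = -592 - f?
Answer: sqrt(26706)/293766 ≈ 0.00055629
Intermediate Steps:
c = 11*sqrt(26706) (c = sqrt((-592 - 1*(-1142)) + 3230876) = sqrt((-592 + 1142) + 3230876) = sqrt(550 + 3230876) = sqrt(3231426) = 11*sqrt(26706) ≈ 1797.6)
1/c = 1/(11*sqrt(26706)) = sqrt(26706)/293766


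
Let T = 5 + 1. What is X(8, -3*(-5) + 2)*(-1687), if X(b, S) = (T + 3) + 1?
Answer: -16870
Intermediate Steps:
T = 6
X(b, S) = 10 (X(b, S) = (6 + 3) + 1 = 9 + 1 = 10)
X(8, -3*(-5) + 2)*(-1687) = 10*(-1687) = -16870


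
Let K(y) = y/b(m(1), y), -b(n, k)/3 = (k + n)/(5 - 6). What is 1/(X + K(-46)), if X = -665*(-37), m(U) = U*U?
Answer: 135/3321721 ≈ 4.0642e-5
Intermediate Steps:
m(U) = U²
b(n, k) = 3*k + 3*n (b(n, k) = -3*(k + n)/(5 - 6) = -3*(k + n)/(-1) = -3*(k + n)*(-1) = -3*(-k - n) = 3*k + 3*n)
K(y) = y/(3 + 3*y) (K(y) = y/(3*y + 3*1²) = y/(3*y + 3*1) = y/(3*y + 3) = y/(3 + 3*y))
X = 24605
1/(X + K(-46)) = 1/(24605 + (⅓)*(-46)/(1 - 46)) = 1/(24605 + (⅓)*(-46)/(-45)) = 1/(24605 + (⅓)*(-46)*(-1/45)) = 1/(24605 + 46/135) = 1/(3321721/135) = 135/3321721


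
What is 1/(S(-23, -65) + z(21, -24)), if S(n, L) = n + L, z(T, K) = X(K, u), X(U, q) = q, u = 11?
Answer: -1/77 ≈ -0.012987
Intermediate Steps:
z(T, K) = 11
S(n, L) = L + n
1/(S(-23, -65) + z(21, -24)) = 1/((-65 - 23) + 11) = 1/(-88 + 11) = 1/(-77) = -1/77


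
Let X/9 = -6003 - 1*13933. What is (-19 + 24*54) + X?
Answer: -178147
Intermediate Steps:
X = -179424 (X = 9*(-6003 - 1*13933) = 9*(-6003 - 13933) = 9*(-19936) = -179424)
(-19 + 24*54) + X = (-19 + 24*54) - 179424 = (-19 + 1296) - 179424 = 1277 - 179424 = -178147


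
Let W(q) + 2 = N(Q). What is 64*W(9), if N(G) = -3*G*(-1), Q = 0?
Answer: -128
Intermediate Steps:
N(G) = 3*G
W(q) = -2 (W(q) = -2 + 3*0 = -2 + 0 = -2)
64*W(9) = 64*(-2) = -128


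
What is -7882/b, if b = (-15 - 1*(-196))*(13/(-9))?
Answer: 70938/2353 ≈ 30.148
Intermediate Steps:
b = -2353/9 (b = (-15 + 196)*(13*(-⅑)) = 181*(-13/9) = -2353/9 ≈ -261.44)
-7882/b = -7882/(-2353/9) = -7882*(-9/2353) = 70938/2353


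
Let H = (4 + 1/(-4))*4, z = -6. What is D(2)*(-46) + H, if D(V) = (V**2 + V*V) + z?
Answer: -77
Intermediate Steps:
D(V) = -6 + 2*V**2 (D(V) = (V**2 + V*V) - 6 = (V**2 + V**2) - 6 = 2*V**2 - 6 = -6 + 2*V**2)
H = 15 (H = (4 - 1/4)*4 = (15/4)*4 = 15)
D(2)*(-46) + H = (-6 + 2*2**2)*(-46) + 15 = (-6 + 2*4)*(-46) + 15 = (-6 + 8)*(-46) + 15 = 2*(-46) + 15 = -92 + 15 = -77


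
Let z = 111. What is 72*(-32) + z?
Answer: -2193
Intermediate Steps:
72*(-32) + z = 72*(-32) + 111 = -2304 + 111 = -2193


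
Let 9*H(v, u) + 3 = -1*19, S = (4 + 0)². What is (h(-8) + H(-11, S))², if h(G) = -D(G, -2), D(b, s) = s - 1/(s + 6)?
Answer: 49/1296 ≈ 0.037809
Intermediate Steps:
S = 16 (S = 4² = 16)
H(v, u) = -22/9 (H(v, u) = -⅓ + (-1*19)/9 = -⅓ + (⅑)*(-19) = -⅓ - 19/9 = -22/9)
D(b, s) = s - 1/(6 + s)
h(G) = 9/4 (h(G) = -(-1 + (-2)² + 6*(-2))/(6 - 2) = -(-1 + 4 - 12)/4 = -(-9)/4 = -1*(-9/4) = 9/4)
(h(-8) + H(-11, S))² = (9/4 - 22/9)² = (-7/36)² = 49/1296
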